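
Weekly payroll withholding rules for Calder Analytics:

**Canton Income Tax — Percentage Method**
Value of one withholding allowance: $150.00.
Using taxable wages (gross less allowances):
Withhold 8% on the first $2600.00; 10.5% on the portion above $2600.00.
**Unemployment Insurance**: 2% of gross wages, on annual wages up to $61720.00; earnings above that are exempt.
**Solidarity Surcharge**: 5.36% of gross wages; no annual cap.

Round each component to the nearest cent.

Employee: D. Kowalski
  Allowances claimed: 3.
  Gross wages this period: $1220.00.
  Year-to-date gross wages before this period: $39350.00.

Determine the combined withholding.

Canton Income Tax: taxable = $1220.00 − 3×$150.00 = $770.00
  8% × $770.00 = $61.60
Unemployment Insurance: 2% × $1220.00 = $24.40
Solidarity Surcharge: 5.36% × $1220.00 = $65.39
Total: $61.60 + $24.40 + $65.39 = $151.39

$151.39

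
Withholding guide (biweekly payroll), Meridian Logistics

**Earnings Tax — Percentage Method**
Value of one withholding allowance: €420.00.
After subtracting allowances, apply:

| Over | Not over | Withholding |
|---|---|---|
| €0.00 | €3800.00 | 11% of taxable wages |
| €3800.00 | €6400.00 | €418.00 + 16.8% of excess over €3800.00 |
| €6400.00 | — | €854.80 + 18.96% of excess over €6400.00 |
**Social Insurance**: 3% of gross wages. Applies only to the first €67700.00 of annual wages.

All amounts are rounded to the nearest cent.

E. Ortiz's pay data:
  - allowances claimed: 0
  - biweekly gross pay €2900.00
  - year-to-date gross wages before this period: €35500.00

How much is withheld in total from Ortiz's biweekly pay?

€406.00

Earnings Tax: taxable = €2900.00
  11% × €2900.00 = €319.00
Social Insurance: 3% × €2900.00 = €87.00
Total: €319.00 + €87.00 = €406.00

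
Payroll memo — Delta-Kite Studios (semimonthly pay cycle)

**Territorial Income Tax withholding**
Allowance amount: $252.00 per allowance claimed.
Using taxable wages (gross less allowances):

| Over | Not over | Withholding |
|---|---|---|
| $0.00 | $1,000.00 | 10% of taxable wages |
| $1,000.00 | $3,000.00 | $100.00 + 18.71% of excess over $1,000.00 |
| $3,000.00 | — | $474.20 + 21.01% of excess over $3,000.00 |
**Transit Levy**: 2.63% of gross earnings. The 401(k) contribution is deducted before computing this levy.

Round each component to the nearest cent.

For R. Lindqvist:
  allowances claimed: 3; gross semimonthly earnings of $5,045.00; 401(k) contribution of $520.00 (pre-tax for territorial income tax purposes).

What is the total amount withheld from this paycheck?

Territorial Income Tax: taxable = $5,045.00 − $520.00 − 3×$252.00 = $3,769.00
  $474.20 + 21.01% × ($3,769.00 − $3,000.00) = $474.20 + 21.01% × $769.00 = $635.77
Transit Levy: 2.63% × $4,525.00 = $119.01
Total: $635.77 + $119.01 = $754.78

$754.78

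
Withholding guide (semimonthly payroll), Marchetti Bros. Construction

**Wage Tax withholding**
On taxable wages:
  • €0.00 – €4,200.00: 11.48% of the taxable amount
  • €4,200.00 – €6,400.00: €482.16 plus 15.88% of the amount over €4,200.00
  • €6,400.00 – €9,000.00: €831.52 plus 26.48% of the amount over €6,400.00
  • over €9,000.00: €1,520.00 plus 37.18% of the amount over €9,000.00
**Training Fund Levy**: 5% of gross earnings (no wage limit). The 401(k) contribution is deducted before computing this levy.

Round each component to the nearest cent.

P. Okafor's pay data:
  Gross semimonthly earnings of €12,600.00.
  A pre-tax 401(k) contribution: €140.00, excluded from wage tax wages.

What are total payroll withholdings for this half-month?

€3,429.43

Wage Tax: taxable = €12,600.00 − €140.00 = €12,460.00
  €1,520.00 + 37.18% × (€12,460.00 − €9,000.00) = €1,520.00 + 37.18% × €3,460.00 = €2,806.43
Training Fund Levy: 5% × €12,460.00 = €623.00
Total: €2,806.43 + €623.00 = €3,429.43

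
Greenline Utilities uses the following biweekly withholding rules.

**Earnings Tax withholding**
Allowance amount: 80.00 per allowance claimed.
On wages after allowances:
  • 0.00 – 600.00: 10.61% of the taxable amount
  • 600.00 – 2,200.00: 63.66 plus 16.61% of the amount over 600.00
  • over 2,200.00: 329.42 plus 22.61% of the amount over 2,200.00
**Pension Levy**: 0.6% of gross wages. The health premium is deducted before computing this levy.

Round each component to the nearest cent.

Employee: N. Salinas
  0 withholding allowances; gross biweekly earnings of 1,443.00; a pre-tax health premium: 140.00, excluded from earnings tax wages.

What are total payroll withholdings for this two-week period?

Earnings Tax: taxable = 1,443.00 − 140.00 = 1,303.00
  63.66 + 16.61% × (1,303.00 − 600.00) = 63.66 + 16.61% × 703.00 = 180.43
Pension Levy: 0.6% × 1,303.00 = 7.82
Total: 180.43 + 7.82 = 188.25

188.25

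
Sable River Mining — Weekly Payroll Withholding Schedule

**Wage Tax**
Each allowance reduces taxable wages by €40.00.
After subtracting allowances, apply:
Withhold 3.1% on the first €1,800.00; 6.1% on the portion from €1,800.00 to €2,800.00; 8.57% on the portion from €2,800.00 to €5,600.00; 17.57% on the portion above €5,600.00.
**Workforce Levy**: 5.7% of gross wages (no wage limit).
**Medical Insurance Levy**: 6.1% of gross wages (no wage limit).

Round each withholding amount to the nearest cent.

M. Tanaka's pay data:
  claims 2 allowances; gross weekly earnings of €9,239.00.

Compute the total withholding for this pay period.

€2,072.28

Wage Tax: taxable = €9,239.00 − 2×€40.00 = €9,159.00
  €356.76 + 17.57% × (€9,159.00 − €5,600.00) = €356.76 + 17.57% × €3,559.00 = €982.08
Workforce Levy: 5.7% × €9,239.00 = €526.62
Medical Insurance Levy: 6.1% × €9,239.00 = €563.58
Total: €982.08 + €526.62 + €563.58 = €2,072.28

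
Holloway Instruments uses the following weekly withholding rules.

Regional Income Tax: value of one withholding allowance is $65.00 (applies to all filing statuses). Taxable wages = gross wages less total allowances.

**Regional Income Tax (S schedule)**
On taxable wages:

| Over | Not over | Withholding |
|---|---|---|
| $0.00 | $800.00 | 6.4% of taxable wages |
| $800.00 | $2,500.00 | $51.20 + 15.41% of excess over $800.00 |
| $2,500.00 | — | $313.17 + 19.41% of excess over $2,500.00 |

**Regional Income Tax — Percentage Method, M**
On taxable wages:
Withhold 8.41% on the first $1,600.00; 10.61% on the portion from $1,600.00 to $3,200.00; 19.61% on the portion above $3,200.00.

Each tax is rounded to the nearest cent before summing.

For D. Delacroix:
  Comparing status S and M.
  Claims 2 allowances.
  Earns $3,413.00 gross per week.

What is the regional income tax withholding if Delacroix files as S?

$465.15

Regional Income Tax (S): taxable = $3,413.00 − 2×$65.00 = $3,283.00
  $313.17 + 19.41% × ($3,283.00 − $2,500.00) = $313.17 + 19.41% × $783.00 = $465.15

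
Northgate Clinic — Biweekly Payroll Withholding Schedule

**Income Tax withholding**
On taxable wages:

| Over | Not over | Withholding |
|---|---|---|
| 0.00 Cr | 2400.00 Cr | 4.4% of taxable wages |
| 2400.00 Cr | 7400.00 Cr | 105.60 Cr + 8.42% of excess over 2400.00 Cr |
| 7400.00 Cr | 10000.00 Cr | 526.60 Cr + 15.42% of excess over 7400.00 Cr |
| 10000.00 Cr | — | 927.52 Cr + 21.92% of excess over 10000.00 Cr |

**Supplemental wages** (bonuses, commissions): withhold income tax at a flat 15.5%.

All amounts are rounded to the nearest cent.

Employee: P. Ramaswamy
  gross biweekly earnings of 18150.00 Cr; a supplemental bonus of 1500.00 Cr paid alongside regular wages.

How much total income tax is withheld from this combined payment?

Income Tax: taxable = 18150.00 Cr
  927.52 Cr + 21.92% × (18150.00 Cr − 10000.00 Cr) = 927.52 Cr + 21.92% × 8150.00 Cr = 2714.00 Cr
Supplemental (15.5% flat on bonus): 15.5% × 1500.00 Cr = 232.50 Cr
Total income tax: 2714.00 Cr + 232.50 Cr = 2946.50 Cr

2946.50 Cr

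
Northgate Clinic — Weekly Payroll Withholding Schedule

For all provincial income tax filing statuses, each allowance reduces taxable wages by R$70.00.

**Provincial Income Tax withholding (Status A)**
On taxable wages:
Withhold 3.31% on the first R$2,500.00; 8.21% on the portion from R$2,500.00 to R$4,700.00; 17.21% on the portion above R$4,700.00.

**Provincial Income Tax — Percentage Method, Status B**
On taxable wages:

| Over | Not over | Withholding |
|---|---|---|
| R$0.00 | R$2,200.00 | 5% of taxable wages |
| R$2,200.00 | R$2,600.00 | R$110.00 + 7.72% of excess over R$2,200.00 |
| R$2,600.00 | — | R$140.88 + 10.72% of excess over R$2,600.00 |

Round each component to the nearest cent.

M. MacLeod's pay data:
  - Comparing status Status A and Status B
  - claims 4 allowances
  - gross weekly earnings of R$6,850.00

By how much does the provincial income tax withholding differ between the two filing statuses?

Provincial Income Tax (Status A): taxable = R$6,850.00 − 4×R$70.00 = R$6,570.00
  R$263.37 + 17.21% × (R$6,570.00 − R$4,700.00) = R$263.37 + 17.21% × R$1,870.00 = R$585.20
Provincial Income Tax (Status B): taxable = R$6,850.00 − 4×R$70.00 = R$6,570.00
  R$140.88 + 10.72% × (R$6,570.00 − R$2,600.00) = R$140.88 + 10.72% × R$3,970.00 = R$566.46
Difference: |R$585.20 − R$566.46| = R$18.74 (higher under Status A)

R$18.74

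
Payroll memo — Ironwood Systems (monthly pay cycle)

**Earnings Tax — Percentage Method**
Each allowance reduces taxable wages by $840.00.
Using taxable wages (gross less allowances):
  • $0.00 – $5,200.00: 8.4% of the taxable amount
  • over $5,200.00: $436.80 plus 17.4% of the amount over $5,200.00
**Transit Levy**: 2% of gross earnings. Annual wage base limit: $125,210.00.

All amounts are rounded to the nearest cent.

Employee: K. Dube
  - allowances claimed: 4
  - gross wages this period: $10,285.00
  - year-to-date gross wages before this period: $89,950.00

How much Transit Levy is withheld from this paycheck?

$205.70

Transit Levy: 2% × $10,285.00 = $205.70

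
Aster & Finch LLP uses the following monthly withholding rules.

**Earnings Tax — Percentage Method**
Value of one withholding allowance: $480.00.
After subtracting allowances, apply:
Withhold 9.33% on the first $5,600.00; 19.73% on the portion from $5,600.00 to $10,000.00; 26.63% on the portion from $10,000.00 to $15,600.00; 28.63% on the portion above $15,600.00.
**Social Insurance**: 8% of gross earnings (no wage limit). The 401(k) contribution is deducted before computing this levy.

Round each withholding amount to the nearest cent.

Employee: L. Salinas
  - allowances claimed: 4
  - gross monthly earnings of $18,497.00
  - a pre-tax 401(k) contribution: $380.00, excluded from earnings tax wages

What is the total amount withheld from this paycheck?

$4,502.16

Earnings Tax: taxable = $18,497.00 − $380.00 − 4×$480.00 = $16,197.00
  $2,881.88 + 28.63% × ($16,197.00 − $15,600.00) = $2,881.88 + 28.63% × $597.00 = $3,052.80
Social Insurance: 8% × $18,117.00 = $1,449.36
Total: $3,052.80 + $1,449.36 = $4,502.16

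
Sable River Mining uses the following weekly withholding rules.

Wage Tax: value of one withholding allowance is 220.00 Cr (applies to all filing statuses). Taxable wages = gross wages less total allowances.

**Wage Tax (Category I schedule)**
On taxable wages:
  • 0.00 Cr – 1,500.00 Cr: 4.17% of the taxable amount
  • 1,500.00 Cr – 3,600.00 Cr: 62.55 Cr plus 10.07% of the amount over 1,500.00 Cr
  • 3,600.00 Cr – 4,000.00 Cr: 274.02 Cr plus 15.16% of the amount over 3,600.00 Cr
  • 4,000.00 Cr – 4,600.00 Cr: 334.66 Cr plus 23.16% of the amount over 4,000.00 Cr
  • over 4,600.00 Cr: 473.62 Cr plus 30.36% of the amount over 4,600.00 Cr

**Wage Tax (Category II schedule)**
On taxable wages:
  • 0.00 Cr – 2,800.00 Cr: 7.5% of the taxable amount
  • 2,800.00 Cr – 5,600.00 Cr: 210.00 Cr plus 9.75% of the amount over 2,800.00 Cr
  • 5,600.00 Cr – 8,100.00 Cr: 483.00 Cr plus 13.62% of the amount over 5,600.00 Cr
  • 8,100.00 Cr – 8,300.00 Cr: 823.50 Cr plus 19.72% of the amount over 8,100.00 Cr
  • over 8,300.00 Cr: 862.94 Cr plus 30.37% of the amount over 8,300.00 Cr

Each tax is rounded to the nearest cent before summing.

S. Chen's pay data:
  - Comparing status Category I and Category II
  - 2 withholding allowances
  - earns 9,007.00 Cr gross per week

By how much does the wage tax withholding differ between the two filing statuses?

733.97 Cr

Wage Tax (Category I): taxable = 9,007.00 Cr − 2×220.00 Cr = 8,567.00 Cr
  473.62 Cr + 30.36% × (8,567.00 Cr − 4,600.00 Cr) = 473.62 Cr + 30.36% × 3,967.00 Cr = 1,678.00 Cr
Wage Tax (Category II): taxable = 9,007.00 Cr − 2×220.00 Cr = 8,567.00 Cr
  862.94 Cr + 30.37% × (8,567.00 Cr − 8,300.00 Cr) = 862.94 Cr + 30.37% × 267.00 Cr = 944.03 Cr
Difference: |1,678.00 Cr − 944.03 Cr| = 733.97 Cr (higher under Category I)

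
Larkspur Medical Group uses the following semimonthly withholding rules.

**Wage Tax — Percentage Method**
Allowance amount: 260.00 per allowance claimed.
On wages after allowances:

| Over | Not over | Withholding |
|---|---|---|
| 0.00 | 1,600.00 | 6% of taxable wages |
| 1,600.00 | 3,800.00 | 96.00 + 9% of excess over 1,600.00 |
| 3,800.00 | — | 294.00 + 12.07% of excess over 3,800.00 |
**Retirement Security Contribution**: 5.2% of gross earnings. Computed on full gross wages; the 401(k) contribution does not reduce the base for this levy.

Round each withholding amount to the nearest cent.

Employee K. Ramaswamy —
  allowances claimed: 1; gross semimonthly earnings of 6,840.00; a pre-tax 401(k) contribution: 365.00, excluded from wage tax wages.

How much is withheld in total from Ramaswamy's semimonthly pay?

Wage Tax: taxable = 6,840.00 − 365.00 − 1×260.00 = 6,215.00
  294.00 + 12.07% × (6,215.00 − 3,800.00) = 294.00 + 12.07% × 2,415.00 = 585.49
Retirement Security Contribution: 5.2% × 6,840.00 = 355.68
Total: 585.49 + 355.68 = 941.17

941.17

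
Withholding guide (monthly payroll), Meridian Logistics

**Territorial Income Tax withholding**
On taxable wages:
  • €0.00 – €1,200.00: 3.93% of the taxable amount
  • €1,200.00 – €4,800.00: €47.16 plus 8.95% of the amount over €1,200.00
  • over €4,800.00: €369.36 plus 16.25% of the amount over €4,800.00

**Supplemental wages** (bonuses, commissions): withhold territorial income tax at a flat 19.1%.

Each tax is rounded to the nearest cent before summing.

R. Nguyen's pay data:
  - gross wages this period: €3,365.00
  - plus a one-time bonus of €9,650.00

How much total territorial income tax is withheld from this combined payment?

Territorial Income Tax: taxable = €3,365.00
  €47.16 + 8.95% × (€3,365.00 − €1,200.00) = €47.16 + 8.95% × €2,165.00 = €240.93
Supplemental (19.1% flat on bonus): 19.1% × €9,650.00 = €1,843.15
Total territorial income tax: €240.93 + €1,843.15 = €2,084.08

€2,084.08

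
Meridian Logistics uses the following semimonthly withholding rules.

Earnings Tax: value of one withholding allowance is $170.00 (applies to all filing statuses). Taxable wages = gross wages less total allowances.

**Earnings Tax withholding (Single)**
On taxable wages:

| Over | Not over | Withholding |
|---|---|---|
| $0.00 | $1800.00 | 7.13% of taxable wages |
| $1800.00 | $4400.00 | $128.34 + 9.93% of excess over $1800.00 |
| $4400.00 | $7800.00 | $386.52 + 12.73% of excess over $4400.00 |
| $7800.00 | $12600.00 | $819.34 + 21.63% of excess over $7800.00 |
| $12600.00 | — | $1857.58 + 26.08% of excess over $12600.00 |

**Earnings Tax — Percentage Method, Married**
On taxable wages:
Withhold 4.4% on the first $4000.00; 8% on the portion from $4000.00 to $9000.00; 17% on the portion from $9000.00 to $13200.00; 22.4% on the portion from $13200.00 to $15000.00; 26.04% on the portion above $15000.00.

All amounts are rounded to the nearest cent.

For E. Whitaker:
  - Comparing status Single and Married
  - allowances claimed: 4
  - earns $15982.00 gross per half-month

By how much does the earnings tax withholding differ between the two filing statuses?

$790.42

Earnings Tax (Single): taxable = $15982.00 − 4×$170.00 = $15302.00
  $1857.58 + 26.08% × ($15302.00 − $12600.00) = $1857.58 + 26.08% × $2702.00 = $2562.26
Earnings Tax (Married): taxable = $15982.00 − 4×$170.00 = $15302.00
  $1693.20 + 26.04% × ($15302.00 − $15000.00) = $1693.20 + 26.04% × $302.00 = $1771.84
Difference: |$2562.26 − $1771.84| = $790.42 (higher under Single)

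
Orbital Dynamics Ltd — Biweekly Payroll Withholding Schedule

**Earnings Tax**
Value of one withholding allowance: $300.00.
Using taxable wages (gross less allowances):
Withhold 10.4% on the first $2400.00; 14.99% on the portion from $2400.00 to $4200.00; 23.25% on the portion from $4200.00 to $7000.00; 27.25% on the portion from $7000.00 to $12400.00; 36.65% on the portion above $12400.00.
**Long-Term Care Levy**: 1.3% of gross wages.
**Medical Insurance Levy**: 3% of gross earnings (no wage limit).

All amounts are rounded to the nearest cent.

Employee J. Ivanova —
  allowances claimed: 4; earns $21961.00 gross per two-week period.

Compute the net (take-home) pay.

Earnings Tax: taxable = $21961.00 − 4×$300.00 = $20761.00
  $2641.92 + 36.65% × ($20761.00 − $12400.00) = $2641.92 + 36.65% × $8361.00 = $5706.23
Long-Term Care Levy: 1.3% × $21961.00 = $285.49
Medical Insurance Levy: 3% × $21961.00 = $658.83
Total withheld: $5706.23 + $285.49 + $658.83 = $6650.55
Net pay: $21961.00 − $6650.55 = $15310.45

$15310.45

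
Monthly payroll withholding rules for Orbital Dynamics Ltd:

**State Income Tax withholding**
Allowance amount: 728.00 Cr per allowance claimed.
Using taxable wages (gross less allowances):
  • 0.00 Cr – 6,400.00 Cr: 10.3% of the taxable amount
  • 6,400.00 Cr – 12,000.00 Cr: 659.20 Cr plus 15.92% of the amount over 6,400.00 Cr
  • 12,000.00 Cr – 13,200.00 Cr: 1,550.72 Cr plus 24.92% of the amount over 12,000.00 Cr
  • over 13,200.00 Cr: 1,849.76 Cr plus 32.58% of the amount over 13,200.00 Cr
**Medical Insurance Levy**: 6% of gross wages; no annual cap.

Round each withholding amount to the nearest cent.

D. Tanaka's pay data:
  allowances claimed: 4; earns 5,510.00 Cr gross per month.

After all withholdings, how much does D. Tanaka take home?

State Income Tax: taxable = 5,510.00 Cr − 4×728.00 Cr = 2,598.00 Cr
  10.3% × 2,598.00 Cr = 267.59 Cr
Medical Insurance Levy: 6% × 5,510.00 Cr = 330.60 Cr
Total withheld: 267.59 Cr + 330.60 Cr = 598.19 Cr
Net pay: 5,510.00 Cr − 598.19 Cr = 4,911.81 Cr

4,911.81 Cr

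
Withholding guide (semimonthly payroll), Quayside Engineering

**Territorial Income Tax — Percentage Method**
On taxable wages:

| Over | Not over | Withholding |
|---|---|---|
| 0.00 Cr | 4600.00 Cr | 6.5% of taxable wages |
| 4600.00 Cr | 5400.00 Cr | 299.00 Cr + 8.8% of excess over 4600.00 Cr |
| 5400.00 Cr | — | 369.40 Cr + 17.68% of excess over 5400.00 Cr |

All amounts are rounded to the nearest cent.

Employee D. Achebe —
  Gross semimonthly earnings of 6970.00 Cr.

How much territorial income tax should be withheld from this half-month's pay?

646.98 Cr

Territorial Income Tax: taxable = 6970.00 Cr
  369.40 Cr + 17.68% × (6970.00 Cr − 5400.00 Cr) = 369.40 Cr + 17.68% × 1570.00 Cr = 646.98 Cr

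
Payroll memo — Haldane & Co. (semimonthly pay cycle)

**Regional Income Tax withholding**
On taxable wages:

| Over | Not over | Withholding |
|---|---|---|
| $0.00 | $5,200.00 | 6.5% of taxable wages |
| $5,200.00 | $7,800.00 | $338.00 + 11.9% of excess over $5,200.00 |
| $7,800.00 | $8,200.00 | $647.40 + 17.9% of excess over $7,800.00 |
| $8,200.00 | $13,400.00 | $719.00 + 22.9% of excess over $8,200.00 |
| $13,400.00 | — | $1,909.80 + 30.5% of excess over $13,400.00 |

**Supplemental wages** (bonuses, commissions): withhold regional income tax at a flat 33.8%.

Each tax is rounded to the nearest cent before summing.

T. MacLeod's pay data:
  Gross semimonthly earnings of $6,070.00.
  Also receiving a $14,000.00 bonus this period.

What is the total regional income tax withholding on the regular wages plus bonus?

Regional Income Tax: taxable = $6,070.00
  $338.00 + 11.9% × ($6,070.00 − $5,200.00) = $338.00 + 11.9% × $870.00 = $441.53
Supplemental (33.8% flat on bonus): 33.8% × $14,000.00 = $4,732.00
Total regional income tax: $441.53 + $4,732.00 = $5,173.53

$5,173.53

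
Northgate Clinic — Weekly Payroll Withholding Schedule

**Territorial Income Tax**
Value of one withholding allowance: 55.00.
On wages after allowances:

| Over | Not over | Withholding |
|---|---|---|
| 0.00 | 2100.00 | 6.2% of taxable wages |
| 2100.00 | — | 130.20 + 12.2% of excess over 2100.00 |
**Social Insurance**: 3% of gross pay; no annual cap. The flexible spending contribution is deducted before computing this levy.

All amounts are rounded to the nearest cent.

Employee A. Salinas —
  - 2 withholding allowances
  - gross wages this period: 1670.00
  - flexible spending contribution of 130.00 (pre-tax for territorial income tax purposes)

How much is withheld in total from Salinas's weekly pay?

Territorial Income Tax: taxable = 1670.00 − 130.00 − 2×55.00 = 1430.00
  6.2% × 1430.00 = 88.66
Social Insurance: 3% × 1540.00 = 46.20
Total: 88.66 + 46.20 = 134.86

134.86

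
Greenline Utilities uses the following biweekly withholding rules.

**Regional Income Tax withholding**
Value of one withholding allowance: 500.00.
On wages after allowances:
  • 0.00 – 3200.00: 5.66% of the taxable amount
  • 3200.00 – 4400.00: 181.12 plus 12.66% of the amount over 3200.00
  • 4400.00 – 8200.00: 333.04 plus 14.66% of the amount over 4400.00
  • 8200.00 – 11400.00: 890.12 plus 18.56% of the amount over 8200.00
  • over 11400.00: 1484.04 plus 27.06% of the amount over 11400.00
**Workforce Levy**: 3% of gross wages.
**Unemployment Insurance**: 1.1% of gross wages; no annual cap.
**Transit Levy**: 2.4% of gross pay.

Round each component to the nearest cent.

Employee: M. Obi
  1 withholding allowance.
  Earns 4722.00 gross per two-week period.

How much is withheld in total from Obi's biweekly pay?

Regional Income Tax: taxable = 4722.00 − 1×500.00 = 4222.00
  181.12 + 12.66% × (4222.00 − 3200.00) = 181.12 + 12.66% × 1022.00 = 310.51
Workforce Levy: 3% × 4722.00 = 141.66
Unemployment Insurance: 1.1% × 4722.00 = 51.94
Transit Levy: 2.4% × 4722.00 = 113.33
Total: 310.51 + 141.66 + 51.94 + 113.33 = 617.44

617.44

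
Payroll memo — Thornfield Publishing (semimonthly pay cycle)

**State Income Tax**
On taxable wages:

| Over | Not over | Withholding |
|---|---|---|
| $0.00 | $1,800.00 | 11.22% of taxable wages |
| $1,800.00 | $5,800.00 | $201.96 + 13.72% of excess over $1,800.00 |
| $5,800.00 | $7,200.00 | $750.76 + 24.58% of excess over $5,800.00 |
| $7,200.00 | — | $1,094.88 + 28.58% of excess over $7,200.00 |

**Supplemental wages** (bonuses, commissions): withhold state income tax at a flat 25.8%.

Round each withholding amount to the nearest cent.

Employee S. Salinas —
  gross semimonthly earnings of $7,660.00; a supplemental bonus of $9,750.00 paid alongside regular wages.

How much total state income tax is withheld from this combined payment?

State Income Tax: taxable = $7,660.00
  $1,094.88 + 28.58% × ($7,660.00 − $7,200.00) = $1,094.88 + 28.58% × $460.00 = $1,226.35
Supplemental (25.8% flat on bonus): 25.8% × $9,750.00 = $2,515.50
Total state income tax: $1,226.35 + $2,515.50 = $3,741.85

$3,741.85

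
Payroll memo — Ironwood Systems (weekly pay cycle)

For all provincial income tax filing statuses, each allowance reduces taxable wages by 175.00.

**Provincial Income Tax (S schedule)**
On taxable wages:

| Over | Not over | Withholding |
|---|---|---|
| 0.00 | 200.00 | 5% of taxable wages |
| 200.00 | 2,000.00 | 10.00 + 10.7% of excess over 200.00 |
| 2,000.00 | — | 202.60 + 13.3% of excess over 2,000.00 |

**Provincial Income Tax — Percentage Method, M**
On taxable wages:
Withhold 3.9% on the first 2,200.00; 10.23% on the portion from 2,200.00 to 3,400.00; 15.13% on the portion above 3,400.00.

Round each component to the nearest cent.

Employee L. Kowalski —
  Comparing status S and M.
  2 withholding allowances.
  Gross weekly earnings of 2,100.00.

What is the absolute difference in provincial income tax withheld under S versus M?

Provincial Income Tax (S): taxable = 2,100.00 − 2×175.00 = 1,750.00
  10.00 + 10.7% × (1,750.00 − 200.00) = 10.00 + 10.7% × 1,550.00 = 175.85
Provincial Income Tax (M): taxable = 2,100.00 − 2×175.00 = 1,750.00
  3.9% × 1,750.00 = 68.25
Difference: |175.85 − 68.25| = 107.60 (higher under S)

107.60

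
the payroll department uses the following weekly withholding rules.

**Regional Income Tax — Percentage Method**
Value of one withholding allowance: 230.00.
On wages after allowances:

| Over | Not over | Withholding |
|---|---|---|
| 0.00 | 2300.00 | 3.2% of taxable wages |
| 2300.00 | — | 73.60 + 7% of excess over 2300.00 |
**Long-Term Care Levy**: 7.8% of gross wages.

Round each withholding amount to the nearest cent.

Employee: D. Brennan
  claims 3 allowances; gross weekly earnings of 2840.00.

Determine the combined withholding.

290.32

Regional Income Tax: taxable = 2840.00 − 3×230.00 = 2150.00
  3.2% × 2150.00 = 68.80
Long-Term Care Levy: 7.8% × 2840.00 = 221.52
Total: 68.80 + 221.52 = 290.32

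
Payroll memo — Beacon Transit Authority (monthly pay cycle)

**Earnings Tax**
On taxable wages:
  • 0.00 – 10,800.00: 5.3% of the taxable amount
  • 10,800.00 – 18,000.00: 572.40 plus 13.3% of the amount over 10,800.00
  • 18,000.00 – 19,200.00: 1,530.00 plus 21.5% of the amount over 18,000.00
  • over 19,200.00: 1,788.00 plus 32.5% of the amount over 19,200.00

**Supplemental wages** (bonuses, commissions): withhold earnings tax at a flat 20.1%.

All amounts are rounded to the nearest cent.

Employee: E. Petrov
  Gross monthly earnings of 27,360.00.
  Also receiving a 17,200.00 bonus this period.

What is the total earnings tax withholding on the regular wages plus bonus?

Earnings Tax: taxable = 27,360.00
  1,788.00 + 32.5% × (27,360.00 − 19,200.00) = 1,788.00 + 32.5% × 8,160.00 = 4,440.00
Supplemental (20.1% flat on bonus): 20.1% × 17,200.00 = 3,457.20
Total earnings tax: 4,440.00 + 3,457.20 = 7,897.20

7,897.20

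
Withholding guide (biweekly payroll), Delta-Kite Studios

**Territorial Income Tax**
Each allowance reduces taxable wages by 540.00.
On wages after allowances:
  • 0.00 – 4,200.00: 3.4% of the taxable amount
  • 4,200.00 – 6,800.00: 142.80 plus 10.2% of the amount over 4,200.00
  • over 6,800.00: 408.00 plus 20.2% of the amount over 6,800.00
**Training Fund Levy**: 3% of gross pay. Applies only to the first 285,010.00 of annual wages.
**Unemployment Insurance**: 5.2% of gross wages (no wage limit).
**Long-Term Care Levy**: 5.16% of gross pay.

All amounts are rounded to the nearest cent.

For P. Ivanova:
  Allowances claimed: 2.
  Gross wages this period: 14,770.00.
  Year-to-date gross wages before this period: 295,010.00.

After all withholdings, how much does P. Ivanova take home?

Territorial Income Tax: taxable = 14,770.00 − 2×540.00 = 13,690.00
  408.00 + 20.2% × (13,690.00 − 6,800.00) = 408.00 + 20.2% × 6,890.00 = 1,799.78
Training Fund Levy: YTD 295,010.00 ≥ cap 285,010.00 → 0.00
Unemployment Insurance: 5.2% × 14,770.00 = 768.04
Long-Term Care Levy: 5.16% × 14,770.00 = 762.13
Total withheld: 1,799.78 + 0.00 + 768.04 + 762.13 = 3,329.95
Net pay: 14,770.00 − 3,329.95 = 11,440.05

11,440.05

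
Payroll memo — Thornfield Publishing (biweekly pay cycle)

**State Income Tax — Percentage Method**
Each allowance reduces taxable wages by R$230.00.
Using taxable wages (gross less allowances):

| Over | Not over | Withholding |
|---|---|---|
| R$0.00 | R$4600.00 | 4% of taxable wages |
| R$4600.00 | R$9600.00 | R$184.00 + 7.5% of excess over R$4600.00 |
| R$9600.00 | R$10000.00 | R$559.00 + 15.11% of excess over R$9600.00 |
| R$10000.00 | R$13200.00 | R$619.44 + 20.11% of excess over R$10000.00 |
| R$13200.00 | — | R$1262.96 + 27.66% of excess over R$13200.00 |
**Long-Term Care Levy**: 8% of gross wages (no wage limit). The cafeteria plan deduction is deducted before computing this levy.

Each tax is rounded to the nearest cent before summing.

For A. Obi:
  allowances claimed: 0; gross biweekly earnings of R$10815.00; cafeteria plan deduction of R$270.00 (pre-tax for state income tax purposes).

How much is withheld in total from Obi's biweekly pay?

R$1572.64

State Income Tax: taxable = R$10815.00 − R$270.00 = R$10545.00
  R$619.44 + 20.11% × (R$10545.00 − R$10000.00) = R$619.44 + 20.11% × R$545.00 = R$729.04
Long-Term Care Levy: 8% × R$10545.00 = R$843.60
Total: R$729.04 + R$843.60 = R$1572.64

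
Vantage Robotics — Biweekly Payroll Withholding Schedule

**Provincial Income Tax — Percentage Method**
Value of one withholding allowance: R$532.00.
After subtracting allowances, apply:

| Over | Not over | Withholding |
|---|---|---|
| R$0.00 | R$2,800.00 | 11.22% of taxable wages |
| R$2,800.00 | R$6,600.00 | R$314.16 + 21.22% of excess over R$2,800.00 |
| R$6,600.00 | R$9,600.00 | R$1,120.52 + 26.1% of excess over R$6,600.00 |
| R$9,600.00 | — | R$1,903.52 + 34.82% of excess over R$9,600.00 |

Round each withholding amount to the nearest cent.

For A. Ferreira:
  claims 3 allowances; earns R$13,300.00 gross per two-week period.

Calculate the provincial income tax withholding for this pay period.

Provincial Income Tax: taxable = R$13,300.00 − 3×R$532.00 = R$11,704.00
  R$1,903.52 + 34.82% × (R$11,704.00 − R$9,600.00) = R$1,903.52 + 34.82% × R$2,104.00 = R$2,636.13

R$2,636.13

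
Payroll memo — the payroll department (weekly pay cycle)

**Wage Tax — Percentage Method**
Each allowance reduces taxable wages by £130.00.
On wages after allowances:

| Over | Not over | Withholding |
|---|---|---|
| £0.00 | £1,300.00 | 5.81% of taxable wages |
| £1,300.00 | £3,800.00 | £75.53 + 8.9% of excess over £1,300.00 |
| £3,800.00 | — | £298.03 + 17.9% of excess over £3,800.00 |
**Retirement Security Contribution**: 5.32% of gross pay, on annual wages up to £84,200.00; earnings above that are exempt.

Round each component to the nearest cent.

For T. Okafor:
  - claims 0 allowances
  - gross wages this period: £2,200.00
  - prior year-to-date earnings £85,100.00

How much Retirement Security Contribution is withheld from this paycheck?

£0.00

Retirement Security Contribution: YTD £85,100.00 ≥ cap £84,200.00 → £0.00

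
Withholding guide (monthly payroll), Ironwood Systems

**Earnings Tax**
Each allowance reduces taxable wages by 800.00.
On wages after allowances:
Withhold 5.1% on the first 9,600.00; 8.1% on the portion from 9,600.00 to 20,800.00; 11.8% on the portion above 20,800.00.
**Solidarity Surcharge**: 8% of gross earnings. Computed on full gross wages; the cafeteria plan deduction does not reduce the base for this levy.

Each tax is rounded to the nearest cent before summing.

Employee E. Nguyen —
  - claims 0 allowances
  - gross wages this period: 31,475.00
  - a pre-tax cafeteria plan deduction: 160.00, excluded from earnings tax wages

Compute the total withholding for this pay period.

Earnings Tax: taxable = 31,475.00 − 160.00 = 31,315.00
  1,396.80 + 11.8% × (31,315.00 − 20,800.00) = 1,396.80 + 11.8% × 10,515.00 = 2,637.57
Solidarity Surcharge: 8% × 31,475.00 = 2,518.00
Total: 2,637.57 + 2,518.00 = 5,155.57

5,155.57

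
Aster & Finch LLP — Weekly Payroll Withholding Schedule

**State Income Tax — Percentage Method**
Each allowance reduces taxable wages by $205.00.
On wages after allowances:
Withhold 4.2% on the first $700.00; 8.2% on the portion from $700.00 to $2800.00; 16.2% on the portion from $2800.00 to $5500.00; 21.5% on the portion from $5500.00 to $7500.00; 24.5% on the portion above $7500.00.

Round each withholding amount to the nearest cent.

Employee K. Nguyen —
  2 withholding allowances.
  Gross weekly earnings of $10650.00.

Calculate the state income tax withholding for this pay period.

$1740.30

State Income Tax: taxable = $10650.00 − 2×$205.00 = $10240.00
  $1069.00 + 24.5% × ($10240.00 − $7500.00) = $1069.00 + 24.5% × $2740.00 = $1740.30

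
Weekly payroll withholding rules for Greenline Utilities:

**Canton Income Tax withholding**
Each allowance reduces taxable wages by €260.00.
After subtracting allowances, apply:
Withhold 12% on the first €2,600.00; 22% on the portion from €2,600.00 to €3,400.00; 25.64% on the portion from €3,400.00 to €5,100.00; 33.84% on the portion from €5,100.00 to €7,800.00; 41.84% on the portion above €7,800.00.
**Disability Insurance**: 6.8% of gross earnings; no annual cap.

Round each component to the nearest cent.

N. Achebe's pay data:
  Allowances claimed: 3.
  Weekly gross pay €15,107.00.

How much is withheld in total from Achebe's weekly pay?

€5,595.74

Canton Income Tax: taxable = €15,107.00 − 3×€260.00 = €14,327.00
  €1,837.56 + 41.84% × (€14,327.00 − €7,800.00) = €1,837.56 + 41.84% × €6,527.00 = €4,568.46
Disability Insurance: 6.8% × €15,107.00 = €1,027.28
Total: €4,568.46 + €1,027.28 = €5,595.74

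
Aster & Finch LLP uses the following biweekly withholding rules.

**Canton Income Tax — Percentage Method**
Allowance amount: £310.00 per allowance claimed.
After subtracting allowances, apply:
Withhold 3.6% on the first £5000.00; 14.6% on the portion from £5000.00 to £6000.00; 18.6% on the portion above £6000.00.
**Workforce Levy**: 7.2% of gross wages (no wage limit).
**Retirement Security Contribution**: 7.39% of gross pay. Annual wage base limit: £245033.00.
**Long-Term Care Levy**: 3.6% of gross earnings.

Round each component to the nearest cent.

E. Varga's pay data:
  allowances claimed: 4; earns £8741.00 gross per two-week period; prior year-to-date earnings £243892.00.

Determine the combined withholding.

£1633.54

Canton Income Tax: taxable = £8741.00 − 4×£310.00 = £7501.00
  £326.00 + 18.6% × (£7501.00 − £6000.00) = £326.00 + 18.6% × £1501.00 = £605.19
Workforce Levy: 7.2% × £8741.00 = £629.35
Retirement Security Contribution: cap £245033.00 − YTD £243892.00 = £1141.00 subject; 7.39% × £1141.00 = £84.32
Long-Term Care Levy: 3.6% × £8741.00 = £314.68
Total: £605.19 + £629.35 + £84.32 + £314.68 = £1633.54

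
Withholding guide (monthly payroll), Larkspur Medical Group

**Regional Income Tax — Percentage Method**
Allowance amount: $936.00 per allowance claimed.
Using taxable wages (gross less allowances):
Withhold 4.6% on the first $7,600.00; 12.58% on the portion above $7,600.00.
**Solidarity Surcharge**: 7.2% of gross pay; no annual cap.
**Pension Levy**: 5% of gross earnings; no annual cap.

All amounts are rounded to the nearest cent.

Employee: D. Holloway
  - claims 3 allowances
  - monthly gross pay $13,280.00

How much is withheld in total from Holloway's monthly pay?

$2,331.06

Regional Income Tax: taxable = $13,280.00 − 3×$936.00 = $10,472.00
  $349.60 + 12.58% × ($10,472.00 − $7,600.00) = $349.60 + 12.58% × $2,872.00 = $710.90
Solidarity Surcharge: 7.2% × $13,280.00 = $956.16
Pension Levy: 5% × $13,280.00 = $664.00
Total: $710.90 + $956.16 + $664.00 = $2,331.06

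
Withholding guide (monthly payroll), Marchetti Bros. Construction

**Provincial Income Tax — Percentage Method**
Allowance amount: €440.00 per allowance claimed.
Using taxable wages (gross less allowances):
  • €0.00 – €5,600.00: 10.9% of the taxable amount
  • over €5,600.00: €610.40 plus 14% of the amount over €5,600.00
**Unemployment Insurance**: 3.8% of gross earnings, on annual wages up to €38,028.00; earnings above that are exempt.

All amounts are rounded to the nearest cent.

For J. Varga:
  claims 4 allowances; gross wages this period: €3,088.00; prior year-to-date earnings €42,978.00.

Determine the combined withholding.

€144.75

Provincial Income Tax: taxable = €3,088.00 − 4×€440.00 = €1,328.00
  10.9% × €1,328.00 = €144.75
Unemployment Insurance: YTD €42,978.00 ≥ cap €38,028.00 → €0.00
Total: €144.75 + €0.00 = €144.75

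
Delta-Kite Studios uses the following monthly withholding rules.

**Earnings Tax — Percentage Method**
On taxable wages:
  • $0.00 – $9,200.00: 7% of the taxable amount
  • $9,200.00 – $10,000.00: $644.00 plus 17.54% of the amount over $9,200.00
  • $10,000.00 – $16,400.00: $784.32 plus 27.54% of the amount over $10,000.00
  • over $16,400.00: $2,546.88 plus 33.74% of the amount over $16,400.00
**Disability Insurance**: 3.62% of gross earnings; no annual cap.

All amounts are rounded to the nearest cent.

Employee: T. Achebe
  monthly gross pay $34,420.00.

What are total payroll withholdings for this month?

Earnings Tax: taxable = $34,420.00
  $2,546.88 + 33.74% × ($34,420.00 − $16,400.00) = $2,546.88 + 33.74% × $18,020.00 = $8,626.83
Disability Insurance: 3.62% × $34,420.00 = $1,246.00
Total: $8,626.83 + $1,246.00 = $9,872.83

$9,872.83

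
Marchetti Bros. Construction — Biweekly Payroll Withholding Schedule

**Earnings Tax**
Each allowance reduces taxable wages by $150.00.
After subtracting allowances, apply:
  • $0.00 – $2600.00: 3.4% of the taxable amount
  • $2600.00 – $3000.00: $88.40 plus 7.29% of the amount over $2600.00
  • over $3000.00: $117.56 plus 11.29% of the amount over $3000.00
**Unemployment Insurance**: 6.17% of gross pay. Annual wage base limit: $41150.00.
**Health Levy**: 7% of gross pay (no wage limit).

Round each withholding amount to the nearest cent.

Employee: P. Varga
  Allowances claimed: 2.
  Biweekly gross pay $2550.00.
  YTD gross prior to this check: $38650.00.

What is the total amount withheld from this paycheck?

Earnings Tax: taxable = $2550.00 − 2×$150.00 = $2250.00
  3.4% × $2250.00 = $76.50
Unemployment Insurance: cap $41150.00 − YTD $38650.00 = $2500.00 subject; 6.17% × $2500.00 = $154.25
Health Levy: 7% × $2550.00 = $178.50
Total: $76.50 + $154.25 + $178.50 = $409.25

$409.25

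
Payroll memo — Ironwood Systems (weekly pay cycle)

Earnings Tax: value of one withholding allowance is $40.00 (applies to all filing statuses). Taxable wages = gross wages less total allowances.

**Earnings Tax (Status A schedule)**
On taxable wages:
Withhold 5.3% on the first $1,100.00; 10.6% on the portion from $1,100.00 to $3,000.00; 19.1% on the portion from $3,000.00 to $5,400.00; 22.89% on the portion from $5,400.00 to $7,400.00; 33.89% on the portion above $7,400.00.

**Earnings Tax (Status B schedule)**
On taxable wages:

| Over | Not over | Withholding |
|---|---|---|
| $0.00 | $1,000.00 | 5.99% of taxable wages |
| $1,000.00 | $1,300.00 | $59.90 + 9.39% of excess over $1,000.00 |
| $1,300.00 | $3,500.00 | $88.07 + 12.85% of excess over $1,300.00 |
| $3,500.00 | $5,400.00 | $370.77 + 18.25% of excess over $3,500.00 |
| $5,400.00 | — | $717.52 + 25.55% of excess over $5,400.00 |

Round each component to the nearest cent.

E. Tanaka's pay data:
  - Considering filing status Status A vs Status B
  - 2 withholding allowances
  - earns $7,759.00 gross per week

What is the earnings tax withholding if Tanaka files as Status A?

Earnings Tax (Status A): taxable = $7,759.00 − 2×$40.00 = $7,679.00
  $1,175.90 + 33.89% × ($7,679.00 − $7,400.00) = $1,175.90 + 33.89% × $279.00 = $1,270.45

$1,270.45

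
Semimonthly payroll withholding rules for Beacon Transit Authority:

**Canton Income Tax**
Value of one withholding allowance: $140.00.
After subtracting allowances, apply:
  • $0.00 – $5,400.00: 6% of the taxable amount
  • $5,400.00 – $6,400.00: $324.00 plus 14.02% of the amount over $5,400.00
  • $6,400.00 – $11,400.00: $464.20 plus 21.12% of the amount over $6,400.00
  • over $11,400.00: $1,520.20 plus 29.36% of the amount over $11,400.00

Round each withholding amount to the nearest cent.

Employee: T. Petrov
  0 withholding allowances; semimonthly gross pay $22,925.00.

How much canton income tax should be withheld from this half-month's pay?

$4,903.94

Canton Income Tax: taxable = $22,925.00
  $1,520.20 + 29.36% × ($22,925.00 − $11,400.00) = $1,520.20 + 29.36% × $11,525.00 = $4,903.94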